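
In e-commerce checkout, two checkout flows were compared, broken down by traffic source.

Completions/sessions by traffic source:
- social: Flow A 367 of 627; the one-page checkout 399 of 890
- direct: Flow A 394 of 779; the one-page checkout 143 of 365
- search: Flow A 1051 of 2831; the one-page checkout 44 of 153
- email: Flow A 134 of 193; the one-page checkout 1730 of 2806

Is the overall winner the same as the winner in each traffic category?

No

Social: Flow A 367/627 = 58.5%, the one-page checkout 399/890 = 44.8% → Flow A
Direct: Flow A 394/779 = 50.6%, the one-page checkout 143/365 = 39.2% → Flow A
Search: Flow A 1051/2831 = 37.1%, the one-page checkout 44/153 = 28.8% → Flow A
Email: Flow A 134/193 = 69.4%, the one-page checkout 1730/2806 = 61.7% → Flow A
Overall: Flow A 1946/4430 = 43.9%, the one-page checkout 2316/4214 = 55.0% → the one-page checkout
Flow A wins each traffic group but the one-page checkout wins overall — the comparison reverses. Flow A's sessions skew toward search, which has a lower base rate.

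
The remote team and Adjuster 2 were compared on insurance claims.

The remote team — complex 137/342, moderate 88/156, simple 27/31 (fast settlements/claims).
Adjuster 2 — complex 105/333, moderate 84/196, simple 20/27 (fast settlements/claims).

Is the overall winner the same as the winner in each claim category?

Complex: the remote team 137/342 = 40.1%, Adjuster 2 105/333 = 31.5% → the remote team
Moderate: the remote team 88/156 = 56.4%, Adjuster 2 84/196 = 42.9% → the remote team
Simple: the remote team 27/31 = 87.1%, Adjuster 2 20/27 = 74.1% → the remote team
Overall: the remote team 252/529 = 47.6%, Adjuster 2 209/556 = 37.6% → the remote team
The remote team wins overall and in every claim group — no reversal.

Yes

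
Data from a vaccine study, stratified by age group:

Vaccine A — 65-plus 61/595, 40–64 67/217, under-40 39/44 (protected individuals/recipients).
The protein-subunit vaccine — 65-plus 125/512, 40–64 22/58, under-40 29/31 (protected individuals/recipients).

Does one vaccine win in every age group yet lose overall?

65-plus: Vaccine A 61/595 = 10.3%, the protein-subunit vaccine 125/512 = 24.4% → the protein-subunit vaccine
40–64: Vaccine A 67/217 = 30.9%, the protein-subunit vaccine 22/58 = 37.9% → the protein-subunit vaccine
Under-40: Vaccine A 39/44 = 88.6%, the protein-subunit vaccine 29/31 = 93.5% → the protein-subunit vaccine
Overall: Vaccine A 167/856 = 19.5%, the protein-subunit vaccine 176/601 = 29.3% → the protein-subunit vaccine
The protein-subunit vaccine wins overall and in every age group — no reversal.

No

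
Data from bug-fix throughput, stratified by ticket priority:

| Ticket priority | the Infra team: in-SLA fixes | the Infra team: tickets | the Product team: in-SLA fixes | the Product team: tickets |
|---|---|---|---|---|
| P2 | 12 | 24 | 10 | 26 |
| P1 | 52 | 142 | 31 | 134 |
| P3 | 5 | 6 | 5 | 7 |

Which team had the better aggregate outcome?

the Infra team

P2: the Infra team 12/24 = 50.0%, the Product team 10/26 = 38.5% → the Infra team
P1: the Infra team 52/142 = 36.6%, the Product team 31/134 = 23.1% → the Infra team
P3: the Infra team 5/6 = 83.3%, the Product team 5/7 = 71.4% → the Infra team
Overall: the Infra team 69/172 = 40.1%, the Product team 46/167 = 27.5% → the Infra team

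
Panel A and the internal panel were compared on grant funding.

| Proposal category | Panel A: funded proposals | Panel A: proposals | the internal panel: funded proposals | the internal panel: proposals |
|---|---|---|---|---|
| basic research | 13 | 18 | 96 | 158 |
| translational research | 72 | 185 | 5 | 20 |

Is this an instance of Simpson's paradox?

Yes

Basic research: Panel A 13/18 = 72.2%, the internal panel 96/158 = 60.8% → Panel A
Translational research: Panel A 72/185 = 38.9%, the internal panel 5/20 = 25.0% → Panel A
Overall: Panel A 85/203 = 41.9%, the internal panel 101/178 = 56.7% → the internal panel
Panel A wins each proposal group but the internal panel wins overall — the comparison reverses. Panel A's proposals skew toward translational research, which has a lower base rate.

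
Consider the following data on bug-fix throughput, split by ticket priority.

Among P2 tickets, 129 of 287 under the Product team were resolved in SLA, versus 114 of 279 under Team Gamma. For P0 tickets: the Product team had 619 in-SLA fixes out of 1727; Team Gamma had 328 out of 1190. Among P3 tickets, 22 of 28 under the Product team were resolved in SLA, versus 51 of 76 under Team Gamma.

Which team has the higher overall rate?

the Product team

P2: the Product team 129/287 = 44.9%, Team Gamma 114/279 = 40.9% → the Product team
P0: the Product team 619/1727 = 35.8%, Team Gamma 328/1190 = 27.6% → the Product team
P3: the Product team 22/28 = 78.6%, Team Gamma 51/76 = 67.1% → the Product team
Overall: the Product team 770/2042 = 37.7%, Team Gamma 493/1545 = 31.9% → the Product team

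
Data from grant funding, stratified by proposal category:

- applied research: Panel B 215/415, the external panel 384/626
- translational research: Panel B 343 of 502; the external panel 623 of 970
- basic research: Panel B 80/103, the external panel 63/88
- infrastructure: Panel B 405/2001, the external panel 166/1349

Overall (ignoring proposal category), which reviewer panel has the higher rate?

the external panel

Applied research: Panel B 215/415 = 51.8%, the external panel 384/626 = 61.3% → the external panel
Translational research: Panel B 343/502 = 68.3%, the external panel 623/970 = 64.2% → Panel B
Basic research: Panel B 80/103 = 77.7%, the external panel 63/88 = 71.6% → Panel B
Infrastructure: Panel B 405/2001 = 20.2%, the external panel 166/1349 = 12.3% → Panel B
Overall: Panel B 1043/3021 = 34.5%, the external panel 1236/3033 = 40.8% → the external panel
(Neither sweeps every proposal group, but the external panel has the higher pooled rate.)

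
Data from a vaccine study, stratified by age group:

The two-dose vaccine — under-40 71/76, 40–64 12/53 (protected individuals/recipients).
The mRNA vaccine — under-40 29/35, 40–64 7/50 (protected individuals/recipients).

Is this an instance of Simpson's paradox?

Under-40: the two-dose vaccine 71/76 = 93.4%, the mRNA vaccine 29/35 = 82.9% → the two-dose vaccine
40–64: the two-dose vaccine 12/53 = 22.6%, the mRNA vaccine 7/50 = 14.0% → the two-dose vaccine
Overall: the two-dose vaccine 83/129 = 64.3%, the mRNA vaccine 36/85 = 42.4% → the two-dose vaccine
The two-dose vaccine wins overall and in every age group — no reversal.

No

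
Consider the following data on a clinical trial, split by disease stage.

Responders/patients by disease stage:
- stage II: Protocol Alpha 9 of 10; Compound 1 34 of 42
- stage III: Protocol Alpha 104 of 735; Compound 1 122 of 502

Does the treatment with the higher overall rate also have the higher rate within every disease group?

No

Stage II: Protocol Alpha 9/10 = 90.0%, Compound 1 34/42 = 81.0% → Protocol Alpha
Stage III: Protocol Alpha 104/735 = 14.1%, Compound 1 122/502 = 24.3% → Compound 1
Overall: Protocol Alpha 113/745 = 15.2%, Compound 1 156/544 = 28.7% → Compound 1
Neither sweeps: Protocol Alpha wins 1 of 2 groups, Compound 1 wins 1. Compound 1 wins overall but not every group — no Simpson reversal.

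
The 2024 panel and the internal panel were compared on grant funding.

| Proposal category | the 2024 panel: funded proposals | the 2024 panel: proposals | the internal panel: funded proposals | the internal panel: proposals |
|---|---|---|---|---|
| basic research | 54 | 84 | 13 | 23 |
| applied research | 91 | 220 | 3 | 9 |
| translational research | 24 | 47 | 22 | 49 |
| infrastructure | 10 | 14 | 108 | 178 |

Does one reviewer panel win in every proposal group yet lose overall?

Yes

Basic research: the 2024 panel 54/84 = 64.3%, the internal panel 13/23 = 56.5% → the 2024 panel
Applied research: the 2024 panel 91/220 = 41.4%, the internal panel 3/9 = 33.3% → the 2024 panel
Translational research: the 2024 panel 24/47 = 51.1%, the internal panel 22/49 = 44.9% → the 2024 panel
Infrastructure: the 2024 panel 10/14 = 71.4%, the internal panel 108/178 = 60.7% → the 2024 panel
Overall: the 2024 panel 179/365 = 49.0%, the internal panel 146/259 = 56.4% → the internal panel
The 2024 panel wins each proposal group but the internal panel wins overall — the comparison reverses. The 2024 panel's proposals skew toward applied research, which has a lower base rate.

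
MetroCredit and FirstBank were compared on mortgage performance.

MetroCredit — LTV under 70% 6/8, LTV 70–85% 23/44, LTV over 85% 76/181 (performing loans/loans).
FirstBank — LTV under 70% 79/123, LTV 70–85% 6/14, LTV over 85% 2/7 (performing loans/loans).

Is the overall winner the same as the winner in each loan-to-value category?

No

LTV under 70%: MetroCredit 6/8 = 75.0%, FirstBank 79/123 = 64.2% → MetroCredit
LTV 70–85%: MetroCredit 23/44 = 52.3%, FirstBank 6/14 = 42.9% → MetroCredit
LTV over 85%: MetroCredit 76/181 = 42.0%, FirstBank 2/7 = 28.6% → MetroCredit
Overall: MetroCredit 105/233 = 45.1%, FirstBank 87/144 = 60.4% → FirstBank
MetroCredit wins each loan-to-value group but FirstBank wins overall — the comparison reverses. MetroCredit's loans skew toward LTV over 85%, which has a lower base rate.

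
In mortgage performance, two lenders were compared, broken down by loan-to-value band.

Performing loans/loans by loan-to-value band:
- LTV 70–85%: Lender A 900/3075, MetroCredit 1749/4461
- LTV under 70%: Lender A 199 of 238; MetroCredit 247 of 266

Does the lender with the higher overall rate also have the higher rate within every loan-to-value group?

Yes

LTV 70–85%: Lender A 900/3075 = 29.3%, MetroCredit 1749/4461 = 39.2% → MetroCredit
LTV under 70%: Lender A 199/238 = 83.6%, MetroCredit 247/266 = 92.9% → MetroCredit
Overall: Lender A 1099/3313 = 33.2%, MetroCredit 1996/4727 = 42.2% → MetroCredit
MetroCredit wins overall and in every loan-to-value group — no reversal.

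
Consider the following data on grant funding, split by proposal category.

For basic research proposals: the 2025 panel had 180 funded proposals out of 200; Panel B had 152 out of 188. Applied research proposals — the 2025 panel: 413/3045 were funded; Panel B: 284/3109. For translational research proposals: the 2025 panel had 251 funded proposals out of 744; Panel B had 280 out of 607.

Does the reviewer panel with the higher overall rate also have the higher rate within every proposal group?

Basic research: the 2025 panel 180/200 = 90.0%, Panel B 152/188 = 80.9% → the 2025 panel
Applied research: the 2025 panel 413/3045 = 13.6%, Panel B 284/3109 = 9.1% → the 2025 panel
Translational research: the 2025 panel 251/744 = 33.7%, Panel B 280/607 = 46.1% → Panel B
Overall: the 2025 panel 844/3989 = 21.2%, Panel B 716/3904 = 18.3% → the 2025 panel
Neither sweeps: the 2025 panel wins 2 of 3 groups, Panel B wins 1. The 2025 panel wins overall but not every group — no Simpson reversal.

No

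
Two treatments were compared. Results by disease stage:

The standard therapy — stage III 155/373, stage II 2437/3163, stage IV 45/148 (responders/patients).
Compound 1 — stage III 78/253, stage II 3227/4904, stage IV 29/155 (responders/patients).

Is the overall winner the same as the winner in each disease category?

Yes

Stage III: the standard therapy 155/373 = 41.6%, Compound 1 78/253 = 30.8% → the standard therapy
Stage II: the standard therapy 2437/3163 = 77.0%, Compound 1 3227/4904 = 65.8% → the standard therapy
Stage IV: the standard therapy 45/148 = 30.4%, Compound 1 29/155 = 18.7% → the standard therapy
Overall: the standard therapy 2637/3684 = 71.6%, Compound 1 3334/5312 = 62.8% → the standard therapy
The standard therapy wins overall and in every disease group — no reversal.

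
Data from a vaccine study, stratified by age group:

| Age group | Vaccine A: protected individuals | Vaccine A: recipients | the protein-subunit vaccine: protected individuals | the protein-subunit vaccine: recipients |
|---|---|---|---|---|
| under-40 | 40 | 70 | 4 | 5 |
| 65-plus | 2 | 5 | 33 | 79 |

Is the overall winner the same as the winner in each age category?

No

Under-40: Vaccine A 40/70 = 57.1%, the protein-subunit vaccine 4/5 = 80.0% → the protein-subunit vaccine
65-plus: Vaccine A 2/5 = 40.0%, the protein-subunit vaccine 33/79 = 41.8% → the protein-subunit vaccine
Overall: Vaccine A 42/75 = 56.0%, the protein-subunit vaccine 37/84 = 44.0% → Vaccine A
The protein-subunit vaccine wins each age group but Vaccine A wins overall — the comparison reverses. The protein-subunit vaccine's recipients skew toward 65-plus, which has a lower base rate.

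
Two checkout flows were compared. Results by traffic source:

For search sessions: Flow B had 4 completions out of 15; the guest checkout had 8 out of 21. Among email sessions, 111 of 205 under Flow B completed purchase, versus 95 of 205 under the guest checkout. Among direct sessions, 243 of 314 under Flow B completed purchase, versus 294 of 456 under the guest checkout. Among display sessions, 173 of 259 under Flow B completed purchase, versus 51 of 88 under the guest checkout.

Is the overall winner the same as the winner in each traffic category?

No

Search: Flow B 4/15 = 26.7%, the guest checkout 8/21 = 38.1% → the guest checkout
Email: Flow B 111/205 = 54.1%, the guest checkout 95/205 = 46.3% → Flow B
Direct: Flow B 243/314 = 77.4%, the guest checkout 294/456 = 64.5% → Flow B
Display: Flow B 173/259 = 66.8%, the guest checkout 51/88 = 58.0% → Flow B
Overall: Flow B 531/793 = 67.0%, the guest checkout 448/770 = 58.2% → Flow B
Neither sweeps: Flow B wins 3 of 4 groups, the guest checkout wins 1. Flow B wins overall but not every group — no Simpson reversal.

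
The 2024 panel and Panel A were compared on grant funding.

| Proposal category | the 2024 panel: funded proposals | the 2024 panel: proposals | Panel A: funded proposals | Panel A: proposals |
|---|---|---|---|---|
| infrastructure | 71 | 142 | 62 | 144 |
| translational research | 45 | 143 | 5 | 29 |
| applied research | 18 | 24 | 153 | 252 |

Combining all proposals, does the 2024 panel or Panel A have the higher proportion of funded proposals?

Infrastructure: the 2024 panel 71/142 = 50.0%, Panel A 62/144 = 43.1% → the 2024 panel
Translational research: the 2024 panel 45/143 = 31.5%, Panel A 5/29 = 17.2% → the 2024 panel
Applied research: the 2024 panel 18/24 = 75.0%, Panel A 153/252 = 60.7% → the 2024 panel
Overall: the 2024 panel 134/309 = 43.4%, Panel A 220/425 = 51.8% → Panel A
(The 2024 panel wins every proposal group but Panel A wins overall — the 2024 panel's proposals skew toward the low-rate translational research group.)

Panel A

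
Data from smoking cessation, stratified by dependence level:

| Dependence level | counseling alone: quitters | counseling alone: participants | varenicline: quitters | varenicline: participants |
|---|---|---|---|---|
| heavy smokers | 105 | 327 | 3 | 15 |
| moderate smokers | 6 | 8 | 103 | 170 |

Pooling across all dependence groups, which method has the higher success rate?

varenicline

Heavy smokers: counseling alone 105/327 = 32.1%, varenicline 3/15 = 20.0% → counseling alone
Moderate smokers: counseling alone 6/8 = 75.0%, varenicline 103/170 = 60.6% → counseling alone
Overall: counseling alone 111/335 = 33.1%, varenicline 106/185 = 57.3% → varenicline
(Counseling alone wins every dependence group but varenicline wins overall — counseling alone's participants skew toward the low-rate heavy smokers group.)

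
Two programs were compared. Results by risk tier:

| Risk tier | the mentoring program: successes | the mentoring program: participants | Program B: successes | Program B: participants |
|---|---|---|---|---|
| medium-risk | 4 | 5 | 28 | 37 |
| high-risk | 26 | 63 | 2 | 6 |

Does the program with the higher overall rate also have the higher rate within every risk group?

Medium-risk: the mentoring program 4/5 = 80.0%, Program B 28/37 = 75.7% → the mentoring program
High-risk: the mentoring program 26/63 = 41.3%, Program B 2/6 = 33.3% → the mentoring program
Overall: the mentoring program 30/68 = 44.1%, Program B 30/43 = 69.8% → Program B
The mentoring program wins each risk group but Program B wins overall — the comparison reverses. The mentoring program's participants skew toward high-risk, which has a lower base rate.

No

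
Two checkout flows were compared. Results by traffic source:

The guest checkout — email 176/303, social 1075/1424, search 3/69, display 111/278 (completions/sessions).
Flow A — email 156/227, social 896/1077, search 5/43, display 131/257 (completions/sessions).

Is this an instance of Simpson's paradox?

No

Email: the guest checkout 176/303 = 58.1%, Flow A 156/227 = 68.7% → Flow A
Social: the guest checkout 1075/1424 = 75.5%, Flow A 896/1077 = 83.2% → Flow A
Search: the guest checkout 3/69 = 4.3%, Flow A 5/43 = 11.6% → Flow A
Display: the guest checkout 111/278 = 39.9%, Flow A 131/257 = 51.0% → Flow A
Overall: the guest checkout 1365/2074 = 65.8%, Flow A 1188/1604 = 74.1% → Flow A
Flow A wins overall and in every traffic group — no reversal.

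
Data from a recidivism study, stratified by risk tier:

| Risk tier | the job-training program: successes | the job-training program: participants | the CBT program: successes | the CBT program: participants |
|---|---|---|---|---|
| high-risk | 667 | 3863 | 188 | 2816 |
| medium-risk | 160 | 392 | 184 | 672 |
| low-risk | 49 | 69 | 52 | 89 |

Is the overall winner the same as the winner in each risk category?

Yes

High-risk: the job-training program 667/3863 = 17.3%, the CBT program 188/2816 = 6.7% → the job-training program
Medium-risk: the job-training program 160/392 = 40.8%, the CBT program 184/672 = 27.4% → the job-training program
Low-risk: the job-training program 49/69 = 71.0%, the CBT program 52/89 = 58.4% → the job-training program
Overall: the job-training program 876/4324 = 20.3%, the CBT program 424/3577 = 11.9% → the job-training program
The job-training program wins overall and in every risk group — no reversal.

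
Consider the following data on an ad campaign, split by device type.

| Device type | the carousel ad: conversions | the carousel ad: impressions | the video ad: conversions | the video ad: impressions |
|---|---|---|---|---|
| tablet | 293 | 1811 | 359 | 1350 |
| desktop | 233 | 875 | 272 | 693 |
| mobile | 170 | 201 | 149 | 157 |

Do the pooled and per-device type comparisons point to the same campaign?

Yes

Tablet: the carousel ad 293/1811 = 16.2%, the video ad 359/1350 = 26.6% → the video ad
Desktop: the carousel ad 233/875 = 26.6%, the video ad 272/693 = 39.2% → the video ad
Mobile: the carousel ad 170/201 = 84.6%, the video ad 149/157 = 94.9% → the video ad
Overall: the carousel ad 696/2887 = 24.1%, the video ad 780/2200 = 35.5% → the video ad
The video ad wins overall and in every device group — no reversal.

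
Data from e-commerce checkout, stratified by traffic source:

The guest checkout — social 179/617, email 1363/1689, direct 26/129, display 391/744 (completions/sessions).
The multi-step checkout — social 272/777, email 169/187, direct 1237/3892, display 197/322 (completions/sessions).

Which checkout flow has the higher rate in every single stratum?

Social: the guest checkout 179/617 = 29.0%, the multi-step checkout 272/777 = 35.0% → the multi-step checkout
Email: the guest checkout 1363/1689 = 80.7%, the multi-step checkout 169/187 = 90.4% → the multi-step checkout
Direct: the guest checkout 26/129 = 20.2%, the multi-step checkout 1237/3892 = 31.8% → the multi-step checkout
Display: the guest checkout 391/744 = 52.6%, the multi-step checkout 197/322 = 61.2% → the multi-step checkout
The multi-step checkout has the higher rate in all 4 groups.

the multi-step checkout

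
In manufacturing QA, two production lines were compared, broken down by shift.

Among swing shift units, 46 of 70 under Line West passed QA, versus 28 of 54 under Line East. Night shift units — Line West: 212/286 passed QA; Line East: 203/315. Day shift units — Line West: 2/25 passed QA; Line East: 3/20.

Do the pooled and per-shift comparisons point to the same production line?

Swing shift: Line West 46/70 = 65.7%, Line East 28/54 = 51.9% → Line West
Night shift: Line West 212/286 = 74.1%, Line East 203/315 = 64.4% → Line West
Day shift: Line West 2/25 = 8.0%, Line East 3/20 = 15.0% → Line East
Overall: Line West 260/381 = 68.2%, Line East 234/389 = 60.2% → Line West
Neither sweeps: Line West wins 2 of 3 groups, Line East wins 1. Line West wins overall but not every group — no Simpson reversal.

No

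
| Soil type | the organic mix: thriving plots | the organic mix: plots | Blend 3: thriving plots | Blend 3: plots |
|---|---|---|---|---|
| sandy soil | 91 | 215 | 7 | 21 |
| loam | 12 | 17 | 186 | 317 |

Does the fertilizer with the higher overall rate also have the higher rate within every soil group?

Sandy soil: the organic mix 91/215 = 42.3%, Blend 3 7/21 = 33.3% → the organic mix
Loam: the organic mix 12/17 = 70.6%, Blend 3 186/317 = 58.7% → the organic mix
Overall: the organic mix 103/232 = 44.4%, Blend 3 193/338 = 57.1% → Blend 3
The organic mix wins each soil group but Blend 3 wins overall — the comparison reverses. The organic mix's plots skew toward sandy soil, which has a lower base rate.

No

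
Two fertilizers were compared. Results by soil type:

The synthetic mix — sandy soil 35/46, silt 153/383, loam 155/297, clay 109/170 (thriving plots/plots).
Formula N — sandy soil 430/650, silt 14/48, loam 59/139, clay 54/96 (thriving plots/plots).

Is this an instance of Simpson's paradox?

Sandy soil: the synthetic mix 35/46 = 76.1%, Formula N 430/650 = 66.2% → the synthetic mix
Silt: the synthetic mix 153/383 = 39.9%, Formula N 14/48 = 29.2% → the synthetic mix
Loam: the synthetic mix 155/297 = 52.2%, Formula N 59/139 = 42.4% → the synthetic mix
Clay: the synthetic mix 109/170 = 64.1%, Formula N 54/96 = 56.2% → the synthetic mix
Overall: the synthetic mix 452/896 = 50.4%, Formula N 557/933 = 59.7% → Formula N
The synthetic mix wins each soil group but Formula N wins overall — the comparison reverses. The synthetic mix's plots skew toward silt, which has a lower base rate.

Yes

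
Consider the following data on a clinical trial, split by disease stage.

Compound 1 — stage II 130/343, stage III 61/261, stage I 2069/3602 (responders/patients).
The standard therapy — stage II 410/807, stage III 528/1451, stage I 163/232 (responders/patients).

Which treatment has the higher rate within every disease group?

the standard therapy

Stage II: Compound 1 130/343 = 37.9%, the standard therapy 410/807 = 50.8% → the standard therapy
Stage III: Compound 1 61/261 = 23.4%, the standard therapy 528/1451 = 36.4% → the standard therapy
Stage I: Compound 1 2069/3602 = 57.4%, the standard therapy 163/232 = 70.3% → the standard therapy
The standard therapy has the higher rate in all 3 groups.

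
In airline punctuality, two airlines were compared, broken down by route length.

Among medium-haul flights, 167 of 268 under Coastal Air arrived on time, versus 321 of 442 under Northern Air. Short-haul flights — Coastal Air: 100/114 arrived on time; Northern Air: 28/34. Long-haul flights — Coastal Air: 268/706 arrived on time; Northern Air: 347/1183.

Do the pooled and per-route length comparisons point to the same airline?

Medium-haul: Coastal Air 167/268 = 62.3%, Northern Air 321/442 = 72.6% → Northern Air
Short-haul: Coastal Air 100/114 = 87.7%, Northern Air 28/34 = 82.4% → Coastal Air
Long-haul: Coastal Air 268/706 = 38.0%, Northern Air 347/1183 = 29.3% → Coastal Air
Overall: Coastal Air 535/1088 = 49.2%, Northern Air 696/1659 = 42.0% → Coastal Air
Neither sweeps: Coastal Air wins 2 of 3 groups, Northern Air wins 1. Coastal Air wins overall but not every group — no Simpson reversal.

No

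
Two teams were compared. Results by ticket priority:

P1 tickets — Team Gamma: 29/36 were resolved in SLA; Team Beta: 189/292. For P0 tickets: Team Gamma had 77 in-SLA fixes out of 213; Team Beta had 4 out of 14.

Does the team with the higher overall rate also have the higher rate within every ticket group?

P1: Team Gamma 29/36 = 80.6%, Team Beta 189/292 = 64.7% → Team Gamma
P0: Team Gamma 77/213 = 36.2%, Team Beta 4/14 = 28.6% → Team Gamma
Overall: Team Gamma 106/249 = 42.6%, Team Beta 193/306 = 63.1% → Team Beta
Team Gamma wins each ticket group but Team Beta wins overall — the comparison reverses. Team Gamma's tickets skew toward P0, which has a lower base rate.

No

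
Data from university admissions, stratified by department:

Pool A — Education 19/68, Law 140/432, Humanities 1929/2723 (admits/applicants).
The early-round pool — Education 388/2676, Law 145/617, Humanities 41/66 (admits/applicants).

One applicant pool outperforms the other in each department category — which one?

Education: Pool A 19/68 = 27.9%, the early-round pool 388/2676 = 14.5% → Pool A
Law: Pool A 140/432 = 32.4%, the early-round pool 145/617 = 23.5% → Pool A
Humanities: Pool A 1929/2723 = 70.8%, the early-round pool 41/66 = 62.1% → Pool A
Pool A has the higher rate in all 3 groups.

Pool A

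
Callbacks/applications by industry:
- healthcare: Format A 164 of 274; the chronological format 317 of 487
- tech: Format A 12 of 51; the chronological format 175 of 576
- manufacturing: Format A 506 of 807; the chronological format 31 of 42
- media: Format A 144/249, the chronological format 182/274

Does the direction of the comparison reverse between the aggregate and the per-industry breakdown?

Healthcare: Format A 164/274 = 59.9%, the chronological format 317/487 = 65.1% → the chronological format
Tech: Format A 12/51 = 23.5%, the chronological format 175/576 = 30.4% → the chronological format
Manufacturing: Format A 506/807 = 62.7%, the chronological format 31/42 = 73.8% → the chronological format
Media: Format A 144/249 = 57.8%, the chronological format 182/274 = 66.4% → the chronological format
Overall: Format A 826/1381 = 59.8%, the chronological format 705/1379 = 51.1% → Format A
The chronological format wins each industry group but Format A wins overall — the comparison reverses. The chronological format's applications skew toward tech, which has a lower base rate.

Yes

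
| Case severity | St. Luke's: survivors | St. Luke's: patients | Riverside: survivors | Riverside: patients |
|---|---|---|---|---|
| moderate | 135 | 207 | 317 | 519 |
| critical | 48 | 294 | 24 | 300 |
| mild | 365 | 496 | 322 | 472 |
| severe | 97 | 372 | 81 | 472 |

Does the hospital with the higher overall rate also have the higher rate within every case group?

Yes

Moderate: St. Luke's 135/207 = 65.2%, Riverside 317/519 = 61.1% → St. Luke's
Critical: St. Luke's 48/294 = 16.3%, Riverside 24/300 = 8.0% → St. Luke's
Mild: St. Luke's 365/496 = 73.6%, Riverside 322/472 = 68.2% → St. Luke's
Severe: St. Luke's 97/372 = 26.1%, Riverside 81/472 = 17.2% → St. Luke's
Overall: St. Luke's 645/1369 = 47.1%, Riverside 744/1763 = 42.2% → St. Luke's
St. Luke's wins overall and in every case group — no reversal.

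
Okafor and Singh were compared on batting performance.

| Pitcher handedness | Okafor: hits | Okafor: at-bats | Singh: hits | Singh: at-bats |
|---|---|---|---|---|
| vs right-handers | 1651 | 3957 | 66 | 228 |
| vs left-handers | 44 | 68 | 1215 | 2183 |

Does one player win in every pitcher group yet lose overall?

Vs right-handers: Okafor 1651/3957 = 41.7%, Singh 66/228 = 28.9% → Okafor
Vs left-handers: Okafor 44/68 = 64.7%, Singh 1215/2183 = 55.7% → Okafor
Overall: Okafor 1695/4025 = 42.1%, Singh 1281/2411 = 53.1% → Singh
Okafor wins each pitcher group but Singh wins overall — the comparison reverses. Okafor's at-bats skew toward vs right-handers, which has a lower base rate.

Yes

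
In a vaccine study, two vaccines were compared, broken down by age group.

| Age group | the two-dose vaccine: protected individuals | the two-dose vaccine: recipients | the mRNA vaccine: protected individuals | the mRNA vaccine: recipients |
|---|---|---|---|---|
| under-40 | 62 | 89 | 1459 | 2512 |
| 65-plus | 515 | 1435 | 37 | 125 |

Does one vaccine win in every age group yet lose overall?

Yes

Under-40: the two-dose vaccine 62/89 = 69.7%, the mRNA vaccine 1459/2512 = 58.1% → the two-dose vaccine
65-plus: the two-dose vaccine 515/1435 = 35.9%, the mRNA vaccine 37/125 = 29.6% → the two-dose vaccine
Overall: the two-dose vaccine 577/1524 = 37.9%, the mRNA vaccine 1496/2637 = 56.7% → the mRNA vaccine
The two-dose vaccine wins each age group but the mRNA vaccine wins overall — the comparison reverses. The two-dose vaccine's recipients skew toward 65-plus, which has a lower base rate.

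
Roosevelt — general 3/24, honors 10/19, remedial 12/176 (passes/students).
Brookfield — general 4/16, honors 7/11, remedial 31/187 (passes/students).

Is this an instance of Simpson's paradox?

General: Roosevelt 3/24 = 12.5%, Brookfield 4/16 = 25.0% → Brookfield
Honors: Roosevelt 10/19 = 52.6%, Brookfield 7/11 = 63.6% → Brookfield
Remedial: Roosevelt 12/176 = 6.8%, Brookfield 31/187 = 16.6% → Brookfield
Overall: Roosevelt 25/219 = 11.4%, Brookfield 42/214 = 19.6% → Brookfield
Brookfield wins overall and in every student group — no reversal.

No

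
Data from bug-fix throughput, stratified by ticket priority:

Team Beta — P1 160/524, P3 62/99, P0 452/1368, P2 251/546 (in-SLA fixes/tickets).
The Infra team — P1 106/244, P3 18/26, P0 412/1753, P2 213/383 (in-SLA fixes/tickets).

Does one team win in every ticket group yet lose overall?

No

P1: Team Beta 160/524 = 30.5%, the Infra team 106/244 = 43.4% → the Infra team
P3: Team Beta 62/99 = 62.6%, the Infra team 18/26 = 69.2% → the Infra team
P0: Team Beta 452/1368 = 33.0%, the Infra team 412/1753 = 23.5% → Team Beta
P2: Team Beta 251/546 = 46.0%, the Infra team 213/383 = 55.6% → the Infra team
Overall: Team Beta 925/2537 = 36.5%, the Infra team 749/2406 = 31.1% → Team Beta
Neither sweeps: Team Beta wins 1 of 4 groups, the Infra team wins 3. Team Beta wins overall but not every group — no Simpson reversal.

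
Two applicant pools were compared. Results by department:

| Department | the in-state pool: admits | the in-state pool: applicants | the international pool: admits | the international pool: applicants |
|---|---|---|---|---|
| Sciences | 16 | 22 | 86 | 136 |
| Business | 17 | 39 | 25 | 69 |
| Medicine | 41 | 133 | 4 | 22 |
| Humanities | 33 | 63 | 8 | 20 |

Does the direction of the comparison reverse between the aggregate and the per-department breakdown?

Sciences: the in-state pool 16/22 = 72.7%, the international pool 86/136 = 63.2% → the in-state pool
Business: the in-state pool 17/39 = 43.6%, the international pool 25/69 = 36.2% → the in-state pool
Medicine: the in-state pool 41/133 = 30.8%, the international pool 4/22 = 18.2% → the in-state pool
Humanities: the in-state pool 33/63 = 52.4%, the international pool 8/20 = 40.0% → the in-state pool
Overall: the in-state pool 107/257 = 41.6%, the international pool 123/247 = 49.8% → the international pool
The in-state pool wins each department group but the international pool wins overall — the comparison reverses. The in-state pool's applicants skew toward Medicine, which has a lower base rate.

Yes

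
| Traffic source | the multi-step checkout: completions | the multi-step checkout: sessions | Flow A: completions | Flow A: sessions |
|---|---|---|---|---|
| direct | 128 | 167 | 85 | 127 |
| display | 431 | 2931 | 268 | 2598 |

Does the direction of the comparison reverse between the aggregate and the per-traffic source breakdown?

No

Direct: the multi-step checkout 128/167 = 76.6%, Flow A 85/127 = 66.9% → the multi-step checkout
Display: the multi-step checkout 431/2931 = 14.7%, Flow A 268/2598 = 10.3% → the multi-step checkout
Overall: the multi-step checkout 559/3098 = 18.0%, Flow A 353/2725 = 13.0% → the multi-step checkout
The multi-step checkout wins overall and in every traffic group — no reversal.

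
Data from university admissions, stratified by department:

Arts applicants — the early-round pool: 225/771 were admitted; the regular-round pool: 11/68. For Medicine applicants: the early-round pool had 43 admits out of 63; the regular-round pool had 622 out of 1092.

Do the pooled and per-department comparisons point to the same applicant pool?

Arts: the early-round pool 225/771 = 29.2%, the regular-round pool 11/68 = 16.2% → the early-round pool
Medicine: the early-round pool 43/63 = 68.3%, the regular-round pool 622/1092 = 57.0% → the early-round pool
Overall: the early-round pool 268/834 = 32.1%, the regular-round pool 633/1160 = 54.6% → the regular-round pool
The early-round pool wins each department group but the regular-round pool wins overall — the comparison reverses. The early-round pool's applicants skew toward Arts, which has a lower base rate.

No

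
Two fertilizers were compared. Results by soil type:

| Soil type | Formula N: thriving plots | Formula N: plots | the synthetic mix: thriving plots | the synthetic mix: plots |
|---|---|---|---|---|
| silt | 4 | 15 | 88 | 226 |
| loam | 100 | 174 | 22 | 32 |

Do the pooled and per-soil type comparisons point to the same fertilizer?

No

Silt: Formula N 4/15 = 26.7%, the synthetic mix 88/226 = 38.9% → the synthetic mix
Loam: Formula N 100/174 = 57.5%, the synthetic mix 22/32 = 68.8% → the synthetic mix
Overall: Formula N 104/189 = 55.0%, the synthetic mix 110/258 = 42.6% → Formula N
The synthetic mix wins each soil group but Formula N wins overall — the comparison reverses. The synthetic mix's plots skew toward silt, which has a lower base rate.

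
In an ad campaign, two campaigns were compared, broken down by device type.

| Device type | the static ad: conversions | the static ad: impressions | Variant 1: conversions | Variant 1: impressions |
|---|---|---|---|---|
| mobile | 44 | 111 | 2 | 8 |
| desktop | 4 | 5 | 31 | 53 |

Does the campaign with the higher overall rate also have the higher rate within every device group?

Mobile: the static ad 44/111 = 39.6%, Variant 1 2/8 = 25.0% → the static ad
Desktop: the static ad 4/5 = 80.0%, Variant 1 31/53 = 58.5% → the static ad
Overall: the static ad 48/116 = 41.4%, Variant 1 33/61 = 54.1% → Variant 1
The static ad wins each device group but Variant 1 wins overall — the comparison reverses. The static ad's impressions skew toward mobile, which has a lower base rate.

No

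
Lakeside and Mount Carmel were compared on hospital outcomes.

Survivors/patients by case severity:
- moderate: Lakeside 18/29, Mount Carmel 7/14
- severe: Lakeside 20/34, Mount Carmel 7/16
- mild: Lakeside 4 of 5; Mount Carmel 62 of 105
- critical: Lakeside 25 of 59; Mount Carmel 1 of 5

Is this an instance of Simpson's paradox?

Yes

Moderate: Lakeside 18/29 = 62.1%, Mount Carmel 7/14 = 50.0% → Lakeside
Severe: Lakeside 20/34 = 58.8%, Mount Carmel 7/16 = 43.8% → Lakeside
Mild: Lakeside 4/5 = 80.0%, Mount Carmel 62/105 = 59.0% → Lakeside
Critical: Lakeside 25/59 = 42.4%, Mount Carmel 1/5 = 20.0% → Lakeside
Overall: Lakeside 67/127 = 52.8%, Mount Carmel 77/140 = 55.0% → Mount Carmel
Lakeside wins each case group but Mount Carmel wins overall — the comparison reverses. Lakeside's patients skew toward critical, which has a lower base rate.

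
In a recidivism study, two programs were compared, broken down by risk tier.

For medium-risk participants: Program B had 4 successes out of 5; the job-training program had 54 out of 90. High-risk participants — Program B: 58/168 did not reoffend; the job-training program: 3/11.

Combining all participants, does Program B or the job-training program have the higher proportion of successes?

Medium-risk: Program B 4/5 = 80.0%, the job-training program 54/90 = 60.0% → Program B
High-risk: Program B 58/168 = 34.5%, the job-training program 3/11 = 27.3% → Program B
Overall: Program B 62/173 = 35.8%, the job-training program 57/101 = 56.4% → the job-training program
(Program B wins every risk group but the job-training program wins overall — Program B's participants skew toward the low-rate high-risk group.)

the job-training program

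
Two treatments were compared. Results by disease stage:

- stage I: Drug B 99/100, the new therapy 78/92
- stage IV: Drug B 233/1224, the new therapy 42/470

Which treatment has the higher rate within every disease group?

Drug B

Stage I: Drug B 99/100 = 99.0%, the new therapy 78/92 = 84.8% → Drug B
Stage IV: Drug B 233/1224 = 19.0%, the new therapy 42/470 = 8.9% → Drug B
Drug B has the higher rate in both groups.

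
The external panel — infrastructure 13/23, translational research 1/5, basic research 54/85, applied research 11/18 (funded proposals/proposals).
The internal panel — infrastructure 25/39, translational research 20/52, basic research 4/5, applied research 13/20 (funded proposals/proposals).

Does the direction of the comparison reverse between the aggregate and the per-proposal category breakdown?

Yes

Infrastructure: the external panel 13/23 = 56.5%, the internal panel 25/39 = 64.1% → the internal panel
Translational research: the external panel 1/5 = 20.0%, the internal panel 20/52 = 38.5% → the internal panel
Basic research: the external panel 54/85 = 63.5%, the internal panel 4/5 = 80.0% → the internal panel
Applied research: the external panel 11/18 = 61.1%, the internal panel 13/20 = 65.0% → the internal panel
Overall: the external panel 79/131 = 60.3%, the internal panel 62/116 = 53.4% → the external panel
The internal panel wins each proposal group but the external panel wins overall — the comparison reverses. The internal panel's proposals skew toward translational research, which has a lower base rate.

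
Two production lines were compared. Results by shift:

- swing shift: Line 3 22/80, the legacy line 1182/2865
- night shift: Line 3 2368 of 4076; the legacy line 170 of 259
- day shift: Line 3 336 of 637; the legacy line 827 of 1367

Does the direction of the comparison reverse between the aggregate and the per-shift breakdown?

Yes

Swing shift: Line 3 22/80 = 27.5%, the legacy line 1182/2865 = 41.3% → the legacy line
Night shift: Line 3 2368/4076 = 58.1%, the legacy line 170/259 = 65.6% → the legacy line
Day shift: Line 3 336/637 = 52.7%, the legacy line 827/1367 = 60.5% → the legacy line
Overall: Line 3 2726/4793 = 56.9%, the legacy line 2179/4491 = 48.5% → Line 3
The legacy line wins each shift group but Line 3 wins overall — the comparison reverses. The legacy line's units skew toward swing shift, which has a lower base rate.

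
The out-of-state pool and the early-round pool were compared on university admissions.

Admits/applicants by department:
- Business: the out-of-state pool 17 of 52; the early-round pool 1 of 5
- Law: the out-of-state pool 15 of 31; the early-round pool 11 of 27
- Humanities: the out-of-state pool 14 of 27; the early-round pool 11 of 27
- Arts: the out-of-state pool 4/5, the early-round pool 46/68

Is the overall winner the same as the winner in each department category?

Business: the out-of-state pool 17/52 = 32.7%, the early-round pool 1/5 = 20.0% → the out-of-state pool
Law: the out-of-state pool 15/31 = 48.4%, the early-round pool 11/27 = 40.7% → the out-of-state pool
Humanities: the out-of-state pool 14/27 = 51.9%, the early-round pool 11/27 = 40.7% → the out-of-state pool
Arts: the out-of-state pool 4/5 = 80.0%, the early-round pool 46/68 = 67.6% → the out-of-state pool
Overall: the out-of-state pool 50/115 = 43.5%, the early-round pool 69/127 = 54.3% → the early-round pool
The out-of-state pool wins each department group but the early-round pool wins overall — the comparison reverses. The out-of-state pool's applicants skew toward Business, which has a lower base rate.

No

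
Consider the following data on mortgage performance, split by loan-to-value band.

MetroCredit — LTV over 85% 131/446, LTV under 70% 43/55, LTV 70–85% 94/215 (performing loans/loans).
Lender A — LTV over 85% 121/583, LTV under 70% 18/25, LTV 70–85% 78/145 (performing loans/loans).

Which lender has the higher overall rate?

LTV over 85%: MetroCredit 131/446 = 29.4%, Lender A 121/583 = 20.8% → MetroCredit
LTV under 70%: MetroCredit 43/55 = 78.2%, Lender A 18/25 = 72.0% → MetroCredit
LTV 70–85%: MetroCredit 94/215 = 43.7%, Lender A 78/145 = 53.8% → Lender A
Overall: MetroCredit 268/716 = 37.4%, Lender A 217/753 = 28.8% → MetroCredit
(Neither sweeps every loan-to-value group, but MetroCredit has the higher pooled rate.)

MetroCredit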